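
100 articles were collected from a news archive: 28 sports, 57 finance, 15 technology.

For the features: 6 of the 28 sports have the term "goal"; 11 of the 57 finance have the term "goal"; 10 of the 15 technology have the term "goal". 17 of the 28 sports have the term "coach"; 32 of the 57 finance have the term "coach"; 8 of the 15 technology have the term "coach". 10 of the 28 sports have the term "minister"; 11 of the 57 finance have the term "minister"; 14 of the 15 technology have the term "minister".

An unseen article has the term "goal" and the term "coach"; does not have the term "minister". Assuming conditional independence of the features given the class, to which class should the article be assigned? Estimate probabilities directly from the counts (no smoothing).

sports: (28/100) × (6/28) × (17/28) × (18/28) ≈ 0.0234184
finance: (57/100) × (11/57) × (32/57) × (46/57) ≈ 0.0498369
technology: (15/100) × (10/15) × (8/15) × (1/15) ≈ 0.00355556
Highest score → finance.

finance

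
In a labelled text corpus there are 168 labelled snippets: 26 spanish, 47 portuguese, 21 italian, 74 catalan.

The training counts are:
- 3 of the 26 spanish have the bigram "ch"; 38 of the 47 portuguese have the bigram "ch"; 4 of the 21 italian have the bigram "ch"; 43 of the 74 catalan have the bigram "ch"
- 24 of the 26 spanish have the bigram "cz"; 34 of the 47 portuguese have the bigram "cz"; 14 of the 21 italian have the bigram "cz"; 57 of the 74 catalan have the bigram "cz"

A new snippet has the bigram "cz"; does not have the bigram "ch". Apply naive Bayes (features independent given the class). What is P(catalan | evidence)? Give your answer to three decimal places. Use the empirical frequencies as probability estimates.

spanish: (26/168) × (23/26) × (24/26) ≈ 0.126374
portuguese: (47/168) × (9/47) × (34/47) ≈ 0.0387538
italian: (21/168) × (17/21) × (14/21) ≈ 0.0674603
catalan: (74/168) × (31/74) × (57/74) ≈ 0.142133
P(catalan | x) = 0.142133 / 0.3747211 ≈ 0.379

0.379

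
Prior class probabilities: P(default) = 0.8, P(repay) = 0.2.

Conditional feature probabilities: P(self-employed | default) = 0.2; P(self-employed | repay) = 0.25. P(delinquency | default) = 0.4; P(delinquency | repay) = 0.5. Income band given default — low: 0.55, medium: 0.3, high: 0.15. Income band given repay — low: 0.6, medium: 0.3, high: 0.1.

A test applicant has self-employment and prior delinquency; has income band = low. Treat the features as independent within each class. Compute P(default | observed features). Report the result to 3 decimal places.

default: 0.8 × 0.2 × 0.4 × 0.55 = 0.0352
repay: 0.2 × 0.25 × 0.5 × 0.6 = 0.015
P(default | x) = 0.0352 / 0.0502 ≈ 0.701

0.701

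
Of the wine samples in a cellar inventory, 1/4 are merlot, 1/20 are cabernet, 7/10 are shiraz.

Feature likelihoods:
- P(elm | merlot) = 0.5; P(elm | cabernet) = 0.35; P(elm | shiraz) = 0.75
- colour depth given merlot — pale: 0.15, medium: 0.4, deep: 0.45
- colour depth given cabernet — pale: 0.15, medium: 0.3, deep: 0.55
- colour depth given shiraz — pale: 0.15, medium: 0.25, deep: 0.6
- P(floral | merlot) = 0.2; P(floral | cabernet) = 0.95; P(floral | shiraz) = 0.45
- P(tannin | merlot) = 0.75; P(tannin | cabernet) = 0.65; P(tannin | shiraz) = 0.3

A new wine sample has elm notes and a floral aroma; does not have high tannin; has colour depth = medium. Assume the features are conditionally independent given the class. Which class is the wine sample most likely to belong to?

shiraz

merlot: 0.25 × 0.5 × 0.4 × 0.2 × (1−0.75) = 0.0025
cabernet: 0.05 × 0.35 × 0.3 × 0.95 × (1−0.65) = 0.001745625
shiraz: 0.7 × 0.75 × 0.25 × 0.45 × (1−0.3) = 0.04134375
Highest score → shiraz.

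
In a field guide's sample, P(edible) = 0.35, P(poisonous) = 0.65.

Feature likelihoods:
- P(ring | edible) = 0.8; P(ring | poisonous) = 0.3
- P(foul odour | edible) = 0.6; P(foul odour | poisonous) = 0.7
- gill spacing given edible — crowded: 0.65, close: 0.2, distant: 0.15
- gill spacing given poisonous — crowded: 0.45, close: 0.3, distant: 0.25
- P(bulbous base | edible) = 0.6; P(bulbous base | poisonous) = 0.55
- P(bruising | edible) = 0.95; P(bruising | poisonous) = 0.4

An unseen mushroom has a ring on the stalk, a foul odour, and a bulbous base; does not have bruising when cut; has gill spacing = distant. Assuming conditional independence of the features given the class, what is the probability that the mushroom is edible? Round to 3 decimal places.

edible: 0.35 × 0.8 × 0.6 × 0.15 × 0.6 × (1−0.95) = 0.000756
poisonous: 0.65 × 0.3 × 0.7 × 0.25 × 0.55 × (1−0.4) = 0.01126125
P(edible | x) = 0.000756 / 0.01201725 ≈ 0.063

0.063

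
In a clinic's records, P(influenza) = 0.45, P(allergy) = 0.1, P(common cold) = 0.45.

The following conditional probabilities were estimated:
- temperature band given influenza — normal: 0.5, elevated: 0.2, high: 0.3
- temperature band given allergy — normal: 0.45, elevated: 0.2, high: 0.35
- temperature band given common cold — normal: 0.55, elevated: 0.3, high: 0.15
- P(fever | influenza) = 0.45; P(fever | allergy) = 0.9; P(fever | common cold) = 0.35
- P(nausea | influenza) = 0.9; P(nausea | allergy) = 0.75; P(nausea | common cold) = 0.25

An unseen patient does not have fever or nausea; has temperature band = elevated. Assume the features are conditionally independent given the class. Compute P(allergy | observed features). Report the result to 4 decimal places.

influenza: 0.45 × 0.2 × (1−0.45) × (1−0.9) = 0.00495
allergy: 0.1 × 0.2 × (1−0.9) × (1−0.75) = 0.0005
common cold: 0.45 × 0.3 × (1−0.35) × (1−0.25) = 0.0658125
P(allergy | x) = 0.0005 / 0.0712625 ≈ 0.0070

0.0070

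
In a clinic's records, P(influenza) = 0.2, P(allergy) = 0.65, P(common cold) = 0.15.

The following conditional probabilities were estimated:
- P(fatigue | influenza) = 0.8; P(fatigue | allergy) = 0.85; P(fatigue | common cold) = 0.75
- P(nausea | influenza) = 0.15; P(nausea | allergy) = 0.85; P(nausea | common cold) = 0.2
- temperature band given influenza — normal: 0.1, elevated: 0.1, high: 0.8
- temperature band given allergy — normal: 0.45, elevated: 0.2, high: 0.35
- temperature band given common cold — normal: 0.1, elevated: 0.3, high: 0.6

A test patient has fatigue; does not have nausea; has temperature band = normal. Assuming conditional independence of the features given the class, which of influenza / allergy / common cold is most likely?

allergy

influenza: 0.2 × 0.8 × (1−0.15) × 0.1 = 0.0136
allergy: 0.65 × 0.85 × (1−0.85) × 0.45 = 0.03729375
common cold: 0.15 × 0.75 × (1−0.2) × 0.1 = 0.009
Highest score → allergy.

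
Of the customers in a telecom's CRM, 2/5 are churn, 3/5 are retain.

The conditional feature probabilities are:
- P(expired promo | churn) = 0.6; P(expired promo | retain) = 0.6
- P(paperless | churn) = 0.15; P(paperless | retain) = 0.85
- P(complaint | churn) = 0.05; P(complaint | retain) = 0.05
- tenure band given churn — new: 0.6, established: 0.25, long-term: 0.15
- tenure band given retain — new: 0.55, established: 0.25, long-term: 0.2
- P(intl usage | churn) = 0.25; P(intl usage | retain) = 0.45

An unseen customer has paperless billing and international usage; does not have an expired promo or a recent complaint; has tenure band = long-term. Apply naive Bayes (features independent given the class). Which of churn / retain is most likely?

retain

churn: 0.4 × (1−0.6) × 0.15 × (1−0.05) × 0.15 × 0.25 = 0.000855
retain: 0.6 × (1−0.6) × 0.85 × (1−0.05) × 0.2 × 0.45 = 0.017442
Highest score → retain.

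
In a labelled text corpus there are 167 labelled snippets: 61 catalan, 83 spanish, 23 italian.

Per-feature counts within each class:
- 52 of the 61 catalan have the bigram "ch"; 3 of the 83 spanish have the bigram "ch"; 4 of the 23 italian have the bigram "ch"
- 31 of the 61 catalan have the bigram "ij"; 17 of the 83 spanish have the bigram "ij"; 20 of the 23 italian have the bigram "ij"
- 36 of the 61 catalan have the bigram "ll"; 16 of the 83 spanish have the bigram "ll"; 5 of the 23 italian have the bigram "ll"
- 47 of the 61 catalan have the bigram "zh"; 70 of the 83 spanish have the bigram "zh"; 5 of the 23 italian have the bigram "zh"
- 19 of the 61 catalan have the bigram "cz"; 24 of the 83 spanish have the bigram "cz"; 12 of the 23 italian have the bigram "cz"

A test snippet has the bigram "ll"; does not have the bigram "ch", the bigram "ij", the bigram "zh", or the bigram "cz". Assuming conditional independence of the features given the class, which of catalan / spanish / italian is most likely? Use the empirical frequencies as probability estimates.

spanish

catalan: (61/167) × (9/61) × (30/61) × (36/61) × (14/61) × (42/61) ≈ 0.00247177
spanish: (83/167) × (80/83) × (66/83) × (16/83) × (13/83) × (59/83) ≈ 0.00817561
italian: (23/167) × (19/23) × (3/23) × (5/23) × (18/23) × (11/23) ≈ 0.00120749
Highest score → spanish.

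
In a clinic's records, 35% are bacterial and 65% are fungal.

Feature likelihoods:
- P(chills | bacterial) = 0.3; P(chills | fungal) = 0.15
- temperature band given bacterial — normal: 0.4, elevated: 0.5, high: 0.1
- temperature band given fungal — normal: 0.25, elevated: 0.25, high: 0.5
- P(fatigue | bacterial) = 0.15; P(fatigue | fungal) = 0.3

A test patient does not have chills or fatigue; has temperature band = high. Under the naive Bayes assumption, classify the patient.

fungal

bacterial: 0.35 × (1−0.3) × 0.1 × (1−0.15) = 0.020825
fungal: 0.65 × (1−0.15) × 0.5 × (1−0.3) = 0.193375
Highest score → fungal.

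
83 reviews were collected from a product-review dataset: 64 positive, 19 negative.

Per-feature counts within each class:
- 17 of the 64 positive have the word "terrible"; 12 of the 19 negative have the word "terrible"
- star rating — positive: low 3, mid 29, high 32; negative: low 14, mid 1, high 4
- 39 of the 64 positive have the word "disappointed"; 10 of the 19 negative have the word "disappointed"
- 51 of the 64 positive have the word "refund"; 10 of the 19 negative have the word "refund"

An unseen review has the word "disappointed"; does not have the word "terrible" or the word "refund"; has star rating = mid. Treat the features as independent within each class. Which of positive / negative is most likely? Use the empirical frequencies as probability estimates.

positive: (64/83) × (47/64) × (29/64) × (39/64) × (13/64) ≈ 0.0317604
negative: (19/83) × (7/19) × (1/19) × (10/19) × (9/19) ≈ 0.00110663
Highest score → positive.

positive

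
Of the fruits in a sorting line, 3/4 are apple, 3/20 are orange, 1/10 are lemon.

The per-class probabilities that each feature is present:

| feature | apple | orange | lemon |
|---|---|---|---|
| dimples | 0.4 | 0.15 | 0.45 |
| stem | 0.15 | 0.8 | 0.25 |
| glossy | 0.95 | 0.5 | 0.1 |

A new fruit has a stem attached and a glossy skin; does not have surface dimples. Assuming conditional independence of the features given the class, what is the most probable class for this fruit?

apple: 0.75 × (1−0.4) × 0.15 × 0.95 = 0.064125
orange: 0.15 × (1−0.15) × 0.8 × 0.5 = 0.051
lemon: 0.1 × (1−0.45) × 0.25 × 0.1 = 0.001375
Highest score → apple.

apple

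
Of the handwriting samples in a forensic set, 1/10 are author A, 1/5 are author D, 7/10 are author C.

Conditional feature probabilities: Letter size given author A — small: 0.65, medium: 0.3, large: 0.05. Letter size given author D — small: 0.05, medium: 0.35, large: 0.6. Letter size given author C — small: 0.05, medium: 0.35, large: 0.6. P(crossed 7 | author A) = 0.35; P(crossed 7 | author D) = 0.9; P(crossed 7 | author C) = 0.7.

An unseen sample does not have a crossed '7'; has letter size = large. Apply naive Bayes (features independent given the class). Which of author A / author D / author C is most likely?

author A: 0.1 × 0.05 × (1−0.35) = 0.00325
author D: 0.2 × 0.6 × (1−0.9) = 0.012
author C: 0.7 × 0.6 × (1−0.7) = 0.126
Highest score → author C.

author C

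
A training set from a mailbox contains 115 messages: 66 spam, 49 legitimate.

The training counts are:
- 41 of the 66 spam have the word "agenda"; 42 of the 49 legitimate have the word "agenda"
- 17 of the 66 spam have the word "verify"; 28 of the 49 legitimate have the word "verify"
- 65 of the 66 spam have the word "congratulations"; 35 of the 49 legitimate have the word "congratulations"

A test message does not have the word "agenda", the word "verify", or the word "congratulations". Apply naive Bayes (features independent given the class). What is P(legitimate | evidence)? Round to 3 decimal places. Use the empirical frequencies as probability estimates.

spam: (66/115) × (25/66) × (49/66) × (1/66) ≈ 0.0024454
legitimate: (49/115) × (7/49) × (21/49) × (14/49) ≈ 0.00745342
P(legitimate | x) = 0.00745342 / 0.00989882 ≈ 0.753

0.753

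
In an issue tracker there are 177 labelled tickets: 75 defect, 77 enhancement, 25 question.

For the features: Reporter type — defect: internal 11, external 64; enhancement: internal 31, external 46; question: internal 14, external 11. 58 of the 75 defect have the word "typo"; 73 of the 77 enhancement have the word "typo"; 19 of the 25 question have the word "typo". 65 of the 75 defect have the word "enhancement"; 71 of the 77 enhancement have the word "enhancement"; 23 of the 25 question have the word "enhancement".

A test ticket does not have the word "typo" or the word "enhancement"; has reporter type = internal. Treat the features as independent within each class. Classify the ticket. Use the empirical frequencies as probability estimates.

defect: (75/177) × (11/75) × (17/75) × (10/75) ≈ 0.00187822
enhancement: (77/177) × (31/77) × (4/77) × (6/77) ≈ 0.000708954
question: (25/177) × (14/25) × (6/25) × (2/25) ≈ 0.00151864
Highest score → defect.

defect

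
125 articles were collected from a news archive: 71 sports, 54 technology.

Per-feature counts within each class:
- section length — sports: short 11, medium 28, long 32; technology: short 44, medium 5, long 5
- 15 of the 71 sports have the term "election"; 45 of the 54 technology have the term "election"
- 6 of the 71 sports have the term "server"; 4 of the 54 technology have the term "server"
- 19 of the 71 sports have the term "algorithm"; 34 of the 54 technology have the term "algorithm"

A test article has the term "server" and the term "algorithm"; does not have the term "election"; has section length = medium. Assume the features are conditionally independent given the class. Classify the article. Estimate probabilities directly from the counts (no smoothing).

sports: (71/125) × (28/71) × (56/71) × (6/71) × (19/71) ≈ 0.00399545
technology: (54/125) × (5/54) × (9/54) × (4/54) × (34/54) ≈ 0.000310928
Highest score → sports.

sports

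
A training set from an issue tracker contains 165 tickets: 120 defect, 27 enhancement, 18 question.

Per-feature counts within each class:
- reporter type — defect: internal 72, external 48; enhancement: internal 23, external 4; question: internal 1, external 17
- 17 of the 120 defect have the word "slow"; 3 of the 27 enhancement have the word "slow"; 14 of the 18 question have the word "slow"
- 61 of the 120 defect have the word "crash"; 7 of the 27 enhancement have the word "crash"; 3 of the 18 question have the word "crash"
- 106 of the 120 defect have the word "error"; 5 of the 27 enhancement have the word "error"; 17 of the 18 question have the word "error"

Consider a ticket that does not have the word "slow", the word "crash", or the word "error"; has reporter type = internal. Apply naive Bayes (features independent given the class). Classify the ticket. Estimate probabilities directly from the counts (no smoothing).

defect: (120/165) × (72/120) × (103/120) × (59/120) × (14/120) ≈ 0.0214843
enhancement: (27/165) × (23/27) × (24/27) × (20/27) × (22/27) ≈ 0.0747853
question: (18/165) × (1/18) × (4/18) × (15/18) × (1/18) ≈ 0.0000623519
Highest score → enhancement.

enhancement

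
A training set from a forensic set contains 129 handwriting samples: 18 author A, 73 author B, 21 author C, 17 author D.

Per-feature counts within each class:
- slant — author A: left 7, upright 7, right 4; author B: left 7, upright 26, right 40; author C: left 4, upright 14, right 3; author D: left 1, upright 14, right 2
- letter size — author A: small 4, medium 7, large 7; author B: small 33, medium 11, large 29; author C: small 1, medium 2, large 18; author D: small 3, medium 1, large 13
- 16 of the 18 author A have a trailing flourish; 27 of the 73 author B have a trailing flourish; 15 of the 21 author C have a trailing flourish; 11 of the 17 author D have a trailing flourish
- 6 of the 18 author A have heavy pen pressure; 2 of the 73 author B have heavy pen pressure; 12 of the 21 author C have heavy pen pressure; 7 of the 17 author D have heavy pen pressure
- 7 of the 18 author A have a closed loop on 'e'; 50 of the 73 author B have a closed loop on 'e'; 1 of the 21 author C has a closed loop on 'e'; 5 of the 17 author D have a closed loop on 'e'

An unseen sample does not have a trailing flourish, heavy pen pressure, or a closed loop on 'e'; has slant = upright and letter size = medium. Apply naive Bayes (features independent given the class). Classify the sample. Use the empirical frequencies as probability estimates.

author B

author A: (18/129) × (7/18) × (7/18) × (2/18) × (12/18) × (11/18) ≈ 0.000955257
author B: (73/129) × (26/73) × (11/73) × (46/73) × (71/73) × (23/73) ≈ 0.00586447
author C: (21/129) × (14/21) × (2/21) × (6/21) × (9/21) × (20/21) ≈ 0.00120535
author D: (17/129) × (14/17) × (1/17) × (6/17) × (10/17) × (12/17) ≈ 0.000935568
Highest score → author B.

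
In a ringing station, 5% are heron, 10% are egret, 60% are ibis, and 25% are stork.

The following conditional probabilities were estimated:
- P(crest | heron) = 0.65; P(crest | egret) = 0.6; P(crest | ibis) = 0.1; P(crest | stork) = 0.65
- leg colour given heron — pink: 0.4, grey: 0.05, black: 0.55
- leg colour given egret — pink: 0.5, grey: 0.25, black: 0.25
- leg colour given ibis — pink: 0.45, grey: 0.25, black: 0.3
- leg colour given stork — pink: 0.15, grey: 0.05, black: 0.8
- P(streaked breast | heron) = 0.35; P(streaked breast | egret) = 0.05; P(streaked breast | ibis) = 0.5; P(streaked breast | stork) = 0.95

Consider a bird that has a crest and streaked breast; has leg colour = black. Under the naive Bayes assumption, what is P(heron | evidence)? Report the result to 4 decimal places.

0.0448

heron: 0.05 × 0.65 × 0.55 × 0.35 = 0.00625625
egret: 0.1 × 0.6 × 0.25 × 0.05 = 0.00075
ibis: 0.6 × 0.1 × 0.3 × 0.5 = 0.009
stork: 0.25 × 0.65 × 0.8 × 0.95 = 0.1235
P(heron | x) = 0.00625625 / 0.13950625 ≈ 0.0448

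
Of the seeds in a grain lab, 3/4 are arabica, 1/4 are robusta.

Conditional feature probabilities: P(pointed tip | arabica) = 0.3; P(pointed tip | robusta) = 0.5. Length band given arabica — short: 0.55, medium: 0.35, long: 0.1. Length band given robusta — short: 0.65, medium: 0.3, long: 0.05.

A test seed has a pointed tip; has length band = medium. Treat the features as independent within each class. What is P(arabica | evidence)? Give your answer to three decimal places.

0.677

arabica: 0.75 × 0.3 × 0.35 = 0.07875
robusta: 0.25 × 0.5 × 0.3 = 0.0375
P(arabica | x) = 0.07875 / 0.11625 ≈ 0.677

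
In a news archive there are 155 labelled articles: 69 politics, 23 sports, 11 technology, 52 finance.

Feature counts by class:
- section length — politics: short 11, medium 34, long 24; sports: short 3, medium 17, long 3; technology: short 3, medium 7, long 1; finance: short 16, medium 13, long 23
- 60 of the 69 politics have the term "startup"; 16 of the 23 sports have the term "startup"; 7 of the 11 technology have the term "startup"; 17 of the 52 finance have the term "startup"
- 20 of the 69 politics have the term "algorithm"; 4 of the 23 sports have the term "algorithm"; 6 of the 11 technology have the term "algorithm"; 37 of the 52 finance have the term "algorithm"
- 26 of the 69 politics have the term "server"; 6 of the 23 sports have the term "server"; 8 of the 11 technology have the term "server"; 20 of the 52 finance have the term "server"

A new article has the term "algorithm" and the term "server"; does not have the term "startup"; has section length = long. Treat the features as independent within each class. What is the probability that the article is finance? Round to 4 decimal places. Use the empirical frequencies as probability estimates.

politics: (69/155) × (24/69) × (9/69) × (20/69) × (26/69) ≈ 0.00220586
sports: (23/155) × (3/23) × (7/23) × (4/23) × (6/23) ≈ 0.000267249
technology: (11/155) × (1/11) × (4/11) × (6/11) × (8/11) ≈ 0.000930661
finance: (52/155) × (23/52) × (35/52) × (37/52) × (20/52) ≈ 0.0273329
P(finance | x) = 0.0273329 / 0.03073667 ≈ 0.8893

0.8893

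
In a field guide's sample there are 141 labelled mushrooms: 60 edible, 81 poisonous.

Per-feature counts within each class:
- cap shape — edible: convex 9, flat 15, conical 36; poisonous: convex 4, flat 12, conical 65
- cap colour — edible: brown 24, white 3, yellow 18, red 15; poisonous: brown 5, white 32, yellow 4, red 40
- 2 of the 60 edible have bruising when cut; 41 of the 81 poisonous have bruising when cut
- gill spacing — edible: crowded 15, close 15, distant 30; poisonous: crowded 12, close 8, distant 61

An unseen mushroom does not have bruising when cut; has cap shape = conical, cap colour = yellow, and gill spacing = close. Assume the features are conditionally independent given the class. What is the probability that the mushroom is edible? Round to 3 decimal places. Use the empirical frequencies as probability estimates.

0.943

edible: (60/141) × (36/60) × (18/60) × (58/60) × (15/60) ≈ 0.0185106
poisonous: (81/141) × (65/81) × (4/81) × (40/81) × (8/81) ≈ 0.00111032
P(edible | x) = 0.0185106 / 0.01962092 ≈ 0.943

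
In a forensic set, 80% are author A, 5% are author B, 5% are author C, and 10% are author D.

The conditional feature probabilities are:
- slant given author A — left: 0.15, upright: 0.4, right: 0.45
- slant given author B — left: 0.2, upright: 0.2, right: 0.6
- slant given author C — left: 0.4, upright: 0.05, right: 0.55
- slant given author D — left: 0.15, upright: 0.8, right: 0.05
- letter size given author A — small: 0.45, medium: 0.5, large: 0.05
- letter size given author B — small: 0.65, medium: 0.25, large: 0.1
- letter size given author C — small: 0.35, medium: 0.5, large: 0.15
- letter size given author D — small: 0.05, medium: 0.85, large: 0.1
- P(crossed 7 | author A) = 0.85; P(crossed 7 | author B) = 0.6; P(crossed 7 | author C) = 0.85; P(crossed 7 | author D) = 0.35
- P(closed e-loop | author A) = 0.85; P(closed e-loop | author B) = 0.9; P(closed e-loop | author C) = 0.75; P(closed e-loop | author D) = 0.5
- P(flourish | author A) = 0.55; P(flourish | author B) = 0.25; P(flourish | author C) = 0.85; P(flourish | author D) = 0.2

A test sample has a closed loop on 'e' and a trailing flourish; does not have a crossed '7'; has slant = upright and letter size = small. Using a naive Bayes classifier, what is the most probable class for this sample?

author A

author A: 0.8 × 0.4 × 0.45 × (1−0.85) × 0.85 × 0.55 = 0.010098
author B: 0.05 × 0.2 × 0.65 × (1−0.6) × 0.9 × 0.25 = 0.000585
author C: 0.05 × 0.05 × 0.35 × (1−0.85) × 0.75 × 0.85 = 0.000083671875
author D: 0.1 × 0.8 × 0.05 × (1−0.35) × 0.5 × 0.2 = 0.00026
Highest score → author A.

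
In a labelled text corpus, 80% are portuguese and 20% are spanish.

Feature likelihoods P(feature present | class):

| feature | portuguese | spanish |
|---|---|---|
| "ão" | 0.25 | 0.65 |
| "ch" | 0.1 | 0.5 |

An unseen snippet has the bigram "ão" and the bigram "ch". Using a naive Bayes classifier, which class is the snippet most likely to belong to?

spanish

portuguese: 0.8 × 0.25 × 0.1 = 0.02
spanish: 0.2 × 0.65 × 0.5 = 0.065
Highest score → spanish.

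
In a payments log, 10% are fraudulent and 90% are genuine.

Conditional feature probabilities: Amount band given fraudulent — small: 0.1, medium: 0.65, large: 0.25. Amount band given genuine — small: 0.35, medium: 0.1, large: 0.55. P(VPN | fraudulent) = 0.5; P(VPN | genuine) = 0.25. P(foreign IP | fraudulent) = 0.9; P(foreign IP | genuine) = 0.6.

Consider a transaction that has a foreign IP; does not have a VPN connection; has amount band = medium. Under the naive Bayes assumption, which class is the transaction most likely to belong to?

genuine

fraudulent: 0.1 × 0.65 × (1−0.5) × 0.9 = 0.02925
genuine: 0.9 × 0.1 × (1−0.25) × 0.6 = 0.0405
Highest score → genuine.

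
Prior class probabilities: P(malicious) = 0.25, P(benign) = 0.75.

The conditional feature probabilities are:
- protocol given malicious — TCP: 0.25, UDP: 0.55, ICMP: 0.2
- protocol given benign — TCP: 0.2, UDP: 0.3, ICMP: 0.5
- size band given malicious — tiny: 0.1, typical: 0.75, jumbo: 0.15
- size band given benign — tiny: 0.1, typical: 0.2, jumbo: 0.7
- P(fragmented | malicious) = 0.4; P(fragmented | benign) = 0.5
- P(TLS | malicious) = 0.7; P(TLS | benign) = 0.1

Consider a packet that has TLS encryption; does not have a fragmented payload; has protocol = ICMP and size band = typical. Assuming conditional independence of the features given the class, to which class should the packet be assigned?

malicious

malicious: 0.25 × 0.2 × 0.75 × (1−0.4) × 0.7 = 0.01575
benign: 0.75 × 0.5 × 0.2 × (1−0.5) × 0.1 = 0.00375
Highest score → malicious.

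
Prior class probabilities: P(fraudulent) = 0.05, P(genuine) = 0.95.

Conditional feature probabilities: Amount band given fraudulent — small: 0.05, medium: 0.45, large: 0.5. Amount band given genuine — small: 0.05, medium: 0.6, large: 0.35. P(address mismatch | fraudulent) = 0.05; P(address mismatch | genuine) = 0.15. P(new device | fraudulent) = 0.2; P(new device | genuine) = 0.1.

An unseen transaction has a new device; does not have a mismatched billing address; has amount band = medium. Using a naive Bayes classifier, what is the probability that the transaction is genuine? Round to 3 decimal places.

fraudulent: 0.05 × 0.45 × (1−0.05) × 0.2 = 0.004275
genuine: 0.95 × 0.6 × (1−0.15) × 0.1 = 0.04845
P(genuine | x) = 0.04845 / 0.052725 ≈ 0.919

0.919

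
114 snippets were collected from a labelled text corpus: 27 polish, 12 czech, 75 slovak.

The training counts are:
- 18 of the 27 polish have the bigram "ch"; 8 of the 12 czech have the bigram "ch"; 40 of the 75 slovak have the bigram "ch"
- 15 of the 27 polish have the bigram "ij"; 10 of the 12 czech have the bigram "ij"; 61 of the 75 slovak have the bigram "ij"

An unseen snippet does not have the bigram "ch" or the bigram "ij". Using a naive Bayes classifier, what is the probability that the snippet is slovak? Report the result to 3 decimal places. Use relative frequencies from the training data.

0.583

polish: (27/114) × (9/27) × (12/27) ≈ 0.0350877
czech: (12/114) × (4/12) × (2/12) ≈ 0.00584795
slovak: (75/114) × (35/75) × (14/75) ≈ 0.0573099
P(slovak | x) = 0.0573099 / 0.09824555 ≈ 0.583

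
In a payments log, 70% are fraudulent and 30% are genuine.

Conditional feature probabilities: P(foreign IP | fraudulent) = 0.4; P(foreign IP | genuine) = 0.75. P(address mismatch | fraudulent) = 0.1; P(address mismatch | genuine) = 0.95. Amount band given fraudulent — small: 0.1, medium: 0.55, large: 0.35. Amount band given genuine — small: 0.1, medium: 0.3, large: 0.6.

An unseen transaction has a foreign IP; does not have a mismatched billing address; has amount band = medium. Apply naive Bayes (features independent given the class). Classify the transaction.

fraudulent

fraudulent: 0.7 × 0.4 × (1−0.1) × 0.55 = 0.1386
genuine: 0.3 × 0.75 × (1−0.95) × 0.3 = 0.003375
Highest score → fraudulent.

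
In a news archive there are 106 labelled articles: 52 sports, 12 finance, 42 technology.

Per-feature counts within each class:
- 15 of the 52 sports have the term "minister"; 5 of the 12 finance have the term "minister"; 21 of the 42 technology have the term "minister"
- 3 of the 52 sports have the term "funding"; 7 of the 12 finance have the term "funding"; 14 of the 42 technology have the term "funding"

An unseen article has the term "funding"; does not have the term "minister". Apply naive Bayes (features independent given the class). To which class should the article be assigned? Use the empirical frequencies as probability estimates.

sports: (52/106) × (37/52) × (3/52) ≈ 0.0201379
finance: (12/106) × (7/12) × (7/12) ≈ 0.038522
technology: (42/106) × (21/42) × (14/42) ≈ 0.0660377
Highest score → technology.

technology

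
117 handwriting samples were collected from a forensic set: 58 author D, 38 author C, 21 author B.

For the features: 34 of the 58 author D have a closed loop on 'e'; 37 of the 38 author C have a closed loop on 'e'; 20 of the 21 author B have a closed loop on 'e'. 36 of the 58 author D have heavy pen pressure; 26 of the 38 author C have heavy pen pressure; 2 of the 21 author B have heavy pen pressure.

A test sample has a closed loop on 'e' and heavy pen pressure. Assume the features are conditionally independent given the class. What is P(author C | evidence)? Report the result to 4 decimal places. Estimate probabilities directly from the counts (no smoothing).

0.5239

author D: (58/117) × (34/58) × (36/58) ≈ 0.180371
author C: (38/117) × (37/38) × (26/38) ≈ 0.216374
author B: (21/117) × (20/21) × (2/21) ≈ 0.01628
P(author C | x) = 0.216374 / 0.413025 ≈ 0.5239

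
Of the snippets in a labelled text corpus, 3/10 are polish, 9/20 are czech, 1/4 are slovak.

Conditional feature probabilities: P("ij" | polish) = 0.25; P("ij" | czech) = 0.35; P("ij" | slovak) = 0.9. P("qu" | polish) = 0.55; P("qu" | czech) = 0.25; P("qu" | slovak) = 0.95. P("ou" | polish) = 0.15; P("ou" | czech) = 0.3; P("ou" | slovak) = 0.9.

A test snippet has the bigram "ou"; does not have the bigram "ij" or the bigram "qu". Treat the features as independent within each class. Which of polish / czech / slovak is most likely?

czech

polish: 0.3 × (1−0.25) × (1−0.55) × 0.15 = 0.0151875
czech: 0.45 × (1−0.35) × (1−0.25) × 0.3 = 0.0658125
slovak: 0.25 × (1−0.9) × (1−0.95) × 0.9 = 0.001125
Highest score → czech.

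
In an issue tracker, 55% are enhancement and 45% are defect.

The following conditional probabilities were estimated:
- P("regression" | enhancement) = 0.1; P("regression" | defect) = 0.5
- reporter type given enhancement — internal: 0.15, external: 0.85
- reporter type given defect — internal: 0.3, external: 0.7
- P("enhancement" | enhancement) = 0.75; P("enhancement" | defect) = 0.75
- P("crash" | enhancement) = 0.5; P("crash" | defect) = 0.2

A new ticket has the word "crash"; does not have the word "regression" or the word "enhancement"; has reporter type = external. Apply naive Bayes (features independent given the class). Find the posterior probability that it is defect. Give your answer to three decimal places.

0.130

enhancement: 0.55 × (1−0.1) × 0.85 × (1−0.75) × 0.5 = 0.05259375
defect: 0.45 × (1−0.5) × 0.7 × (1−0.75) × 0.2 = 0.007875
P(defect | x) = 0.007875 / 0.06046875 ≈ 0.130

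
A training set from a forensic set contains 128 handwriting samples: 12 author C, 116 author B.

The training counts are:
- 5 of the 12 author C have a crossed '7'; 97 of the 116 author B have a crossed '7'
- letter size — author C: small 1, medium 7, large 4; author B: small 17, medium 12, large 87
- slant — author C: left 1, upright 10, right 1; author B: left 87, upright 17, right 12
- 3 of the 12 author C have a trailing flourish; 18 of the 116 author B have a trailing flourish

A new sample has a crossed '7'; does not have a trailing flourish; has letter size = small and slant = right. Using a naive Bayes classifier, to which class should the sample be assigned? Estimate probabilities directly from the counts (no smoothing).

author B

author C: (12/128) × (5/12) × (1/12) × (1/12) × (9/12) ≈ 0.000203451
author B: (116/128) × (97/116) × (17/116) × (12/116) × (98/116) ≈ 0.00970608
Highest score → author B.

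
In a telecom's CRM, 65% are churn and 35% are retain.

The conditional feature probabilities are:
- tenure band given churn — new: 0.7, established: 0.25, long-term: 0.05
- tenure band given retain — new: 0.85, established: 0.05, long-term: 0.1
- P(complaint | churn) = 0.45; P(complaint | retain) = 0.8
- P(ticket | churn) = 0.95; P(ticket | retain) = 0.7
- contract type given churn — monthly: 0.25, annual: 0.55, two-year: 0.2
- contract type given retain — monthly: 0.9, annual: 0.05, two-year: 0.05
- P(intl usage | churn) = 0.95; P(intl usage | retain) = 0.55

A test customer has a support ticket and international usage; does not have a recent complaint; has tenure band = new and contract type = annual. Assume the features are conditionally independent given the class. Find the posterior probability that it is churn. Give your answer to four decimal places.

0.9909

churn: 0.65 × 0.7 × (1−0.45) × 0.95 × 0.55 × 0.95 = 0.12421784375
retain: 0.35 × 0.85 × (1−0.8) × 0.7 × 0.05 × 0.55 = 0.001145375
P(churn | x) = 0.12421784375 / 0.12536321875 ≈ 0.9909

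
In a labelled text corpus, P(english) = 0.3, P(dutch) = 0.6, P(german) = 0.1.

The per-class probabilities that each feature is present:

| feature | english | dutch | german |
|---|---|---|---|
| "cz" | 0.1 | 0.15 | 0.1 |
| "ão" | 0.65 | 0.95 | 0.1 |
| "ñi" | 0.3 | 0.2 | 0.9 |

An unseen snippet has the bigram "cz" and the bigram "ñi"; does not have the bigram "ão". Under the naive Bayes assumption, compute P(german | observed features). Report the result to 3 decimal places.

english: 0.3 × 0.1 × (1−0.65) × 0.3 = 0.00315
dutch: 0.6 × 0.15 × (1−0.95) × 0.2 = 0.0009
german: 0.1 × 0.1 × (1−0.1) × 0.9 = 0.0081
P(german | x) = 0.0081 / 0.01215 ≈ 0.667

0.667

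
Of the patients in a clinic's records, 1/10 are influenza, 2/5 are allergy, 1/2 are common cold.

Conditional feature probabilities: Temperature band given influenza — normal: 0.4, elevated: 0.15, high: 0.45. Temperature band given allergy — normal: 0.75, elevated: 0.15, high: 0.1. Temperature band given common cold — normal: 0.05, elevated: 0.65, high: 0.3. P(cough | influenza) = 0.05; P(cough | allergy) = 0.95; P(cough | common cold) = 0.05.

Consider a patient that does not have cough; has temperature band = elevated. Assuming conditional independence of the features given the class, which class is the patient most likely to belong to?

common cold

influenza: 0.1 × 0.15 × (1−0.05) = 0.01425
allergy: 0.4 × 0.15 × (1−0.95) = 0.003
common cold: 0.5 × 0.65 × (1−0.05) = 0.30875
Highest score → common cold.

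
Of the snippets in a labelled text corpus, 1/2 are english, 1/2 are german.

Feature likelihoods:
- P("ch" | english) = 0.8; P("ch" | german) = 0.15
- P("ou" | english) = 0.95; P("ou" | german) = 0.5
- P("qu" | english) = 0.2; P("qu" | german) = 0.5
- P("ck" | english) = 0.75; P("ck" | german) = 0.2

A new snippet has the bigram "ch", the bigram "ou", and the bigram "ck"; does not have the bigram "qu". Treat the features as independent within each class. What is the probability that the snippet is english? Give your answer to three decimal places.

0.984

english: 0.5 × 0.8 × 0.95 × (1−0.2) × 0.75 = 0.228
german: 0.5 × 0.15 × 0.5 × (1−0.5) × 0.2 = 0.00375
P(english | x) = 0.228 / 0.23175 ≈ 0.984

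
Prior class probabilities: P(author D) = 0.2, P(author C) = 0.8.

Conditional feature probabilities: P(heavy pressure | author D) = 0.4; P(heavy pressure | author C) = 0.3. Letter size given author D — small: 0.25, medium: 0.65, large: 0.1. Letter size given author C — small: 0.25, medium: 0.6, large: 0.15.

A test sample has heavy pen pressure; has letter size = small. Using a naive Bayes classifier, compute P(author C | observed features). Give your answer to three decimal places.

0.750

author D: 0.2 × 0.4 × 0.25 = 0.02
author C: 0.8 × 0.3 × 0.25 = 0.06
P(author C | x) = 0.06 / 0.08 ≈ 0.750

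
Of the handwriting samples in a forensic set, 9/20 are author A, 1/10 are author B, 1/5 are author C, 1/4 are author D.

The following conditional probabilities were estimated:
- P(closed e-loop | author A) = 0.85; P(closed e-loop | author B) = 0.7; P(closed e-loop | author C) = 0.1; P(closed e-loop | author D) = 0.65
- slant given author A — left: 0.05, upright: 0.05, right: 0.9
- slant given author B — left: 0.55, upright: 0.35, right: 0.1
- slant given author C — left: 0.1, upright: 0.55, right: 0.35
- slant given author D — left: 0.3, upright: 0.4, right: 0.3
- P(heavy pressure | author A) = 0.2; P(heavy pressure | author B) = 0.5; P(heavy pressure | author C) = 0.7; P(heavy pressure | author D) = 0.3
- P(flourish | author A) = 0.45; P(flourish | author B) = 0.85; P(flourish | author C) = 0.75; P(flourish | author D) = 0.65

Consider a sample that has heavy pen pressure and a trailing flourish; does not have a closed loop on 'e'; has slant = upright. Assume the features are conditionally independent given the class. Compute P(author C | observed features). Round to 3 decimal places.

0.818

author A: 0.45 × (1−0.85) × 0.05 × 0.2 × 0.45 = 0.00030375
author B: 0.1 × (1−0.7) × 0.35 × 0.5 × 0.85 = 0.0044625
author C: 0.2 × (1−0.1) × 0.55 × 0.7 × 0.75 = 0.051975
author D: 0.25 × (1−0.65) × 0.4 × 0.3 × 0.65 = 0.006825
P(author C | x) = 0.051975 / 0.06356625 ≈ 0.818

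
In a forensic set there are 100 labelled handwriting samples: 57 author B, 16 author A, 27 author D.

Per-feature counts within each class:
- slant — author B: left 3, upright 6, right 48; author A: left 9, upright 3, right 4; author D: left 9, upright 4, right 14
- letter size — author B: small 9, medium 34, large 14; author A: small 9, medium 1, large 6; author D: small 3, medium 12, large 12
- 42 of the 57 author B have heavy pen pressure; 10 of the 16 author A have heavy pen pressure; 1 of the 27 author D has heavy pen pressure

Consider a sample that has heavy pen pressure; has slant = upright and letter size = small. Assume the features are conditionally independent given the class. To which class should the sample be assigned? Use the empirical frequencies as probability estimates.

author A

author B: (57/100) × (6/57) × (9/57) × (42/57) ≈ 0.00698061
author A: (16/100) × (3/16) × (9/16) × (10/16) = 0.010546875
author D: (27/100) × (4/27) × (3/27) × (1/27) ≈ 0.000164609
Highest score → author A.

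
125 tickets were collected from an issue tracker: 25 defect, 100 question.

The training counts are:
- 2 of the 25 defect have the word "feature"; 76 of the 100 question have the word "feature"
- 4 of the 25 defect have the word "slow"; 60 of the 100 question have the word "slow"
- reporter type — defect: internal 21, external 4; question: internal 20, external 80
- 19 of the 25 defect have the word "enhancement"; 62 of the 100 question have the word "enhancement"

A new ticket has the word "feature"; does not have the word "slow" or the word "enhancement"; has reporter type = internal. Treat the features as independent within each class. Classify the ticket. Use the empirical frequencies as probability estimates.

defect: (25/125) × (2/25) × (21/25) × (21/25) × (6/25) = 0.002709504
question: (100/125) × (76/100) × (40/100) × (20/100) × (38/100) = 0.0184832
Highest score → question.

question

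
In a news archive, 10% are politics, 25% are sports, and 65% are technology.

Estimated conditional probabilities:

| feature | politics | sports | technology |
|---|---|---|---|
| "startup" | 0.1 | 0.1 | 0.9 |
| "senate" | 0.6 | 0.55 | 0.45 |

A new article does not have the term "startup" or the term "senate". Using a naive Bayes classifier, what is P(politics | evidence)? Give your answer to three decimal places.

politics: 0.1 × (1−0.1) × (1−0.6) = 0.036
sports: 0.25 × (1−0.1) × (1−0.55) = 0.10125
technology: 0.65 × (1−0.9) × (1−0.45) = 0.03575
P(politics | x) = 0.036 / 0.173 ≈ 0.208

0.208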